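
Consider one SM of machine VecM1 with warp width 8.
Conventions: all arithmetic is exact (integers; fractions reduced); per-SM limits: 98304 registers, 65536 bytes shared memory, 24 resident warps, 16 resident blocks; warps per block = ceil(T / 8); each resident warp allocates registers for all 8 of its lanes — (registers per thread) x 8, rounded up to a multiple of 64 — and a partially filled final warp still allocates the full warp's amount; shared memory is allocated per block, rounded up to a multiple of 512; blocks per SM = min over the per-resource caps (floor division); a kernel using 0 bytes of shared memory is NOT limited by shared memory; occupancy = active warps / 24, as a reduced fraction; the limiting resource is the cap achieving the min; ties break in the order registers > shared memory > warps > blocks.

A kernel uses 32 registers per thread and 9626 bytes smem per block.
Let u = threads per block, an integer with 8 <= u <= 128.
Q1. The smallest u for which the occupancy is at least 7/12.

Answer: u = 17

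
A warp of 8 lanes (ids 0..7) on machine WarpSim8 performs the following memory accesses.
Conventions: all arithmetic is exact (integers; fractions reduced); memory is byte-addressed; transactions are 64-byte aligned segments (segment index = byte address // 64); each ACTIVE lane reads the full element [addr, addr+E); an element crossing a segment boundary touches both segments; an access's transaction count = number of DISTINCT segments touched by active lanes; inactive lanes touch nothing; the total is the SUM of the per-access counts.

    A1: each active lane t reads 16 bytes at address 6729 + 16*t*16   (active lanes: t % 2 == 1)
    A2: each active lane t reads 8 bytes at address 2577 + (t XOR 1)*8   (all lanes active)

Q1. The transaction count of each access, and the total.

A1: 4 transactions
A2: 2 transactions

Answer: 4,2; total 6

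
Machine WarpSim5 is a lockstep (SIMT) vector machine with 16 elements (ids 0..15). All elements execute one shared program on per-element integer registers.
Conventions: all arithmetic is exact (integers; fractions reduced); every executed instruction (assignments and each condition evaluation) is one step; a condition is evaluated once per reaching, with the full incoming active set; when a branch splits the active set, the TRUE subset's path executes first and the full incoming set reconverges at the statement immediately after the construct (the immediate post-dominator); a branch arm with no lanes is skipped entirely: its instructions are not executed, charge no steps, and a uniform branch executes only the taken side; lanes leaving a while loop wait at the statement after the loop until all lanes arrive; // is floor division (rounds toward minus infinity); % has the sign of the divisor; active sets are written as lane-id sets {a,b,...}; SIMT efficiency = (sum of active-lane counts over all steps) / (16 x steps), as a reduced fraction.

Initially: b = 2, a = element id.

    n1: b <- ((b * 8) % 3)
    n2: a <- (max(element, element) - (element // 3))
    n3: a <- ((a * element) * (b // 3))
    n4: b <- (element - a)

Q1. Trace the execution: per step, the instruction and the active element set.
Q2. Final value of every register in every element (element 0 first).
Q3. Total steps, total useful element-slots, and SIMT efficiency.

step 0: b <- ((b * 8) % 3)           {0,1,2,3,4,5,6,7,8,9,10,11,12,13,14,15}
step 1: a <- (max(element, element) - (element // 3)) {0,1,2,3,4,5,6,7,8,9,10,11,12,13,14,15}
step 2: a <- ((a * element) * (b // 3)) {0,1,2,3,4,5,6,7,8,9,10,11,12,13,14,15}
step 3: b <- (element - a)           {0,1,2,3,4,5,6,7,8,9,10,11,12,13,14,15}

Answer: 4 steps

b: 0,1,2,3,4,5,6,7,8,9,10,11,12,13,14,15
a: 0,0,0,0,0,0,0,0,0,0,0,0,0,0,0,0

steps = 4; useful = 64; efficiency = 64/64 = 1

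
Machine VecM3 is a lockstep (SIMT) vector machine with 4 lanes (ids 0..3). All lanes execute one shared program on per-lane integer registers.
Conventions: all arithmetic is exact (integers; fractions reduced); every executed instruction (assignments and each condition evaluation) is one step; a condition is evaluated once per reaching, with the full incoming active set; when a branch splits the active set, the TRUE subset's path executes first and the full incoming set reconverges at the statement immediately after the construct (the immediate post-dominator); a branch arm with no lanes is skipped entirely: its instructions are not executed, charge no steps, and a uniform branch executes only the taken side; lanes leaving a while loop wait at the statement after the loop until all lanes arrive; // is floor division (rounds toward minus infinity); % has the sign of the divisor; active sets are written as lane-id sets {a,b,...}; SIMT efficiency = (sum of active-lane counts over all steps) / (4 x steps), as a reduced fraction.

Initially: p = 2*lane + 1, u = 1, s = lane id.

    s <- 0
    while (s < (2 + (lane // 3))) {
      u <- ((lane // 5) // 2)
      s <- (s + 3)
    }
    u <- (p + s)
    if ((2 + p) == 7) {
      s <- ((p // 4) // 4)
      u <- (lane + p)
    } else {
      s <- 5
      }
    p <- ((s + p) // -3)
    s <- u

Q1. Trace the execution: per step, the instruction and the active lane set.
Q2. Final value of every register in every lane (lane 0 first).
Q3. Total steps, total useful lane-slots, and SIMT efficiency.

step 0: s <- 0                       {0,1,2,3}
step 1: eval (s < (2 + (lane // 3))) {0,1,2,3}
step 2: u <- ((lane // 5) // 2)      {0,1,2,3}
step 3: s <- (s + 3)                 {0,1,2,3}
step 4: eval (s < (2 + (lane // 3))) {0,1,2,3}
step 5: u <- (p + s)                 {0,1,2,3}
step 6: eval ((2 + p) == 7)          {0,1,2,3}
step 7: s <- ((p // 4) // 4)         {2}
step 8: u <- (lane + p)              {2}
step 9: s <- 5                       {0,1,3}
step 10: p <- ((s + p) // -3)         {0,1,2,3}
step 11: s <- u                       {0,1,2,3}

Answer: 12 steps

p: -2,-3,-2,-4
u: 4,6,7,10
s: 4,6,7,10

steps = 12; useful = 41; efficiency = 41/48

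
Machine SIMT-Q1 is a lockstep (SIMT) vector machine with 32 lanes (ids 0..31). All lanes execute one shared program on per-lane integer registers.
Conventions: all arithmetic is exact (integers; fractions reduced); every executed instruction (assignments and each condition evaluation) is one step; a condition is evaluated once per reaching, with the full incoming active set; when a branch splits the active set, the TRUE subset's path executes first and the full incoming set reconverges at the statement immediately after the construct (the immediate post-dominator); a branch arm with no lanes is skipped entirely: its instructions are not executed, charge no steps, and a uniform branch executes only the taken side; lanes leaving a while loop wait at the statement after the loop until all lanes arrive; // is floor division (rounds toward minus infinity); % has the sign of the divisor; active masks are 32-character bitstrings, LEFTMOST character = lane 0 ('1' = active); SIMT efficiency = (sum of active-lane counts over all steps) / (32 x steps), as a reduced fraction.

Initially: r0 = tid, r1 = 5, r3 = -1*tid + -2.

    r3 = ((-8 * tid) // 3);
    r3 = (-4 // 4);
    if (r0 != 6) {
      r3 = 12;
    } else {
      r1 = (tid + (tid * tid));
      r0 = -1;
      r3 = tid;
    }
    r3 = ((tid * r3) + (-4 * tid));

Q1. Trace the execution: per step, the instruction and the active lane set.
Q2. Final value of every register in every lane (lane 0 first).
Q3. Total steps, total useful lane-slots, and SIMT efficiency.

step 0: r3 <- ((-8 * tid) // 3)      11111111111111111111111111111111
step 1: r3 <- (-4 // 4)              11111111111111111111111111111111
step 2: eval (r0 != 6)               11111111111111111111111111111111
step 3: r3 <- 12                     11111101111111111111111111111111
step 4: r1 <- (tid + (tid * tid))    00000010000000000000000000000000
step 5: r0 <- -1                     00000010000000000000000000000000
step 6: r3 <- tid                    00000010000000000000000000000000
step 7: r3 <- ((tid * r3) + (-4 * tid)) 11111111111111111111111111111111

Answer: 8 steps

r0: 0,1,2,3,4,5,-1,7,8,9,10,11,12,13,14,15,16,17,18,19,20,21,22,23,24,25,26,27,28,29,30,31
r1: 5,5,5,5,5,5,42,5,5,5,5,5,5,5,5,5,5,5,5,5,5,5,5,5,5,5,5,5,5,5,5,5
r3: 0,8,16,24,32,40,12,56,64,72,80,88,96,104,112,120,128,136,144,152,160,168,176,184,192,200,208,216,224,232,240,248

steps = 8; useful = 162; efficiency = 162/256 = 81/128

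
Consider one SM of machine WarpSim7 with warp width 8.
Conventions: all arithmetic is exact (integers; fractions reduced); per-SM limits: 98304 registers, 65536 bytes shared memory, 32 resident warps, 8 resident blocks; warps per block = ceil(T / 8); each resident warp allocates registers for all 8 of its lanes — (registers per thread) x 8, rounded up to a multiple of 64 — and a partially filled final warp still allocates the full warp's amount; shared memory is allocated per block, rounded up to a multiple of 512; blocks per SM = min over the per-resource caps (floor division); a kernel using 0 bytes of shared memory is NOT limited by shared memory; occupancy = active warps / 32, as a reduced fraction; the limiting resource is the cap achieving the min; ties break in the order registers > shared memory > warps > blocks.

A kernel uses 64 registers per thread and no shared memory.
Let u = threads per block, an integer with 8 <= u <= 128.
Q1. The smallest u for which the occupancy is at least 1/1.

Answer: u = 25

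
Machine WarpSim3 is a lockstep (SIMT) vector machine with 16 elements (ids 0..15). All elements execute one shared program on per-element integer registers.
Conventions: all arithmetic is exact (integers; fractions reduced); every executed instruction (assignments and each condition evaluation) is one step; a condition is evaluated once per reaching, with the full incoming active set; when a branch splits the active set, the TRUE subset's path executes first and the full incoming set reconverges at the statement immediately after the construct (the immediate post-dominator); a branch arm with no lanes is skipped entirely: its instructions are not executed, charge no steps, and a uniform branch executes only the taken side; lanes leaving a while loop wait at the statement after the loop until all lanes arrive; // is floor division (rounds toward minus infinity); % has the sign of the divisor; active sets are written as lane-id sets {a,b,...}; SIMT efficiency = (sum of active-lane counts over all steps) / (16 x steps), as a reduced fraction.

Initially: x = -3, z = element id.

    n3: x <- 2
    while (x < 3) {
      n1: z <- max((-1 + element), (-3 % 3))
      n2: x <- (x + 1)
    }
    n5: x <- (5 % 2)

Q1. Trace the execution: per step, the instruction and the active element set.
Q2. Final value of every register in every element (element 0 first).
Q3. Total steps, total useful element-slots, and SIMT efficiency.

step 0: x <- 2                       {0,1,2,3,4,5,6,7,8,9,10,11,12,13,14,15}
step 1: eval (x < 3)                 {0,1,2,3,4,5,6,7,8,9,10,11,12,13,14,15}
step 2: z <- max((-1 + element), (-3 % 3)) {0,1,2,3,4,5,6,7,8,9,10,11,12,13,14,15}
step 3: x <- (x + 1)                 {0,1,2,3,4,5,6,7,8,9,10,11,12,13,14,15}
step 4: eval (x < 3)                 {0,1,2,3,4,5,6,7,8,9,10,11,12,13,14,15}
step 5: x <- (5 % 2)                 {0,1,2,3,4,5,6,7,8,9,10,11,12,13,14,15}

Answer: 6 steps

x: 1,1,1,1,1,1,1,1,1,1,1,1,1,1,1,1
z: 0,0,1,2,3,4,5,6,7,8,9,10,11,12,13,14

steps = 6; useful = 96; efficiency = 96/96 = 1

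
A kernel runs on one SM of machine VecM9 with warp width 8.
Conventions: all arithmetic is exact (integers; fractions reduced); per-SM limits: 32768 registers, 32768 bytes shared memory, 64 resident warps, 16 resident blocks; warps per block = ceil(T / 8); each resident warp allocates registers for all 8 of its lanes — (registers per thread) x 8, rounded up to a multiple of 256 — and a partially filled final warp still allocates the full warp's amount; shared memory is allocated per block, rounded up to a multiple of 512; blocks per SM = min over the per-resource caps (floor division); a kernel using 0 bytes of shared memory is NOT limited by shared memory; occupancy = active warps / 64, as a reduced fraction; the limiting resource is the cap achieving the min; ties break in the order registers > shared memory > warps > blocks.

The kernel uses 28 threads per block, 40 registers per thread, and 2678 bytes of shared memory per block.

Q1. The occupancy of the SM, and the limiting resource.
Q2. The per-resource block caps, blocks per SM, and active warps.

Answer: occupancy 5/8, limited by shared memory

registers: 16 blocks
shared memory: 10 blocks
warps: 16 blocks
blocks: 16 blocks

Answer: 10 blocks, 40 active warps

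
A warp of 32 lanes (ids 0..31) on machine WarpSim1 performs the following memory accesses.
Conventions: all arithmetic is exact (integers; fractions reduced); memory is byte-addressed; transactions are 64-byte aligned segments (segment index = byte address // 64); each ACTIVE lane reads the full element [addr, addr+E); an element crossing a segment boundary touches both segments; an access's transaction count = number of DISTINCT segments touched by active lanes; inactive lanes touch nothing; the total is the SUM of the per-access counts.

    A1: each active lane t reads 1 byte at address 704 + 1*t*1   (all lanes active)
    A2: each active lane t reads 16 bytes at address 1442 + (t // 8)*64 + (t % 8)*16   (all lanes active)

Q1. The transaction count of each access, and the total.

A1: 1 transaction
A2: 6 transactions

Answer: 1,6; total 7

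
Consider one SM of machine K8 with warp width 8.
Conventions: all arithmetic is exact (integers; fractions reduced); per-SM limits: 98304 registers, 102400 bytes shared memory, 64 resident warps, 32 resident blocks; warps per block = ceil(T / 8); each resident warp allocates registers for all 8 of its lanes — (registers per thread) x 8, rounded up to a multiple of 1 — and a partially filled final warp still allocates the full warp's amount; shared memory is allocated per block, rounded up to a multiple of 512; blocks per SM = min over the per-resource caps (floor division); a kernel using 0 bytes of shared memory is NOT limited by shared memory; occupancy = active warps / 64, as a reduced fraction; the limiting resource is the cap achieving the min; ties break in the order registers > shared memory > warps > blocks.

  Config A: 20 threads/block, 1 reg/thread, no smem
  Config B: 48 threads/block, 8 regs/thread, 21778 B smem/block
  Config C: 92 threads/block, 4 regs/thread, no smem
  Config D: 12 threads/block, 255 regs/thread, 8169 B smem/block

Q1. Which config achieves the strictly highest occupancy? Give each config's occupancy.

occupancies: A 63/64, B 3/8, C 15/16, D 3/8

Answer: A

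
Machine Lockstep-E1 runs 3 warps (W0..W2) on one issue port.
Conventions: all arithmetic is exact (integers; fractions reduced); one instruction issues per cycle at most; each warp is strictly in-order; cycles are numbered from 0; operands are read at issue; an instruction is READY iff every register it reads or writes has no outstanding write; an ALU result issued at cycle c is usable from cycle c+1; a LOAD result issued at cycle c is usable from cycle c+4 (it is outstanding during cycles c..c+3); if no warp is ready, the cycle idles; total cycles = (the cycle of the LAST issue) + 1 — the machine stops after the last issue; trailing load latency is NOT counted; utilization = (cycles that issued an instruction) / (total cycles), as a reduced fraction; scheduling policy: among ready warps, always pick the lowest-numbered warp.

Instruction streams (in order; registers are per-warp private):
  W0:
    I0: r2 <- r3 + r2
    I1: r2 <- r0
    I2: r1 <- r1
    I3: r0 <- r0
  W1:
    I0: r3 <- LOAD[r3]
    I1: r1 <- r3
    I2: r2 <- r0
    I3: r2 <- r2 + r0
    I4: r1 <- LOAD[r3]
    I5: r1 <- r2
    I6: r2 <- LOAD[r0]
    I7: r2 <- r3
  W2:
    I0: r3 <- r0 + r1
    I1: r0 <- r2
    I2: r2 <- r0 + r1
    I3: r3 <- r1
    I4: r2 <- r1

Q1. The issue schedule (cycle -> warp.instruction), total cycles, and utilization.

cycle 0: W0.I0
cycle 1: W0.I1
cycle 2: W0.I2
cycle 3: W0.I3
cycle 4: W1.I0
cycle 5: W2.I0
cycle 6: W2.I1
cycle 7: W2.I2
cycle 8: W1.I1
cycle 9: W1.I2
cycle 10: W1.I3
cycle 11: W1.I4
cycle 12: W2.I3
cycle 13: W2.I4
cycle 14: idle
cycle 15: W1.I5
cycle 16: W1.I6
cycle 17: idle
cycle 18: idle
cycle 19: idle
cycle 20: W1.I7

Answer: 21 cycles, utilization 17/21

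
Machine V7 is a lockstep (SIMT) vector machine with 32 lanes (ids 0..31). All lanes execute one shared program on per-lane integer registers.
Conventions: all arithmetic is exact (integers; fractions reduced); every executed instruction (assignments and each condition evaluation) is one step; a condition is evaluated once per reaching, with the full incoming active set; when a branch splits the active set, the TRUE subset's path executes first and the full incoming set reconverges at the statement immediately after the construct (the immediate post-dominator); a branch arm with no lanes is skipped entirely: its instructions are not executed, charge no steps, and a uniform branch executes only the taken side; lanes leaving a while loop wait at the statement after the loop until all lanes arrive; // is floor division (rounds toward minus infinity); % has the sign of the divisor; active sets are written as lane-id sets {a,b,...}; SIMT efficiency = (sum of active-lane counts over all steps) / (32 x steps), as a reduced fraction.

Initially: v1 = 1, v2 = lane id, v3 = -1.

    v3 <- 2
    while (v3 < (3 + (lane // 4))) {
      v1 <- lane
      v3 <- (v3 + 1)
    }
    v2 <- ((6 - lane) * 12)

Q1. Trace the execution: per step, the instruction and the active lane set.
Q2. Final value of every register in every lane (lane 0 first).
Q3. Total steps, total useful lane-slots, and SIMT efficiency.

step 0: v3 <- 2                      {0,1,2,3,4,5,6,7,8,9,10,11,12,13,14,15,16,17,18,19,20,21,22,23,24,25,26,27,28,29,30,31}
step 1: eval (v3 < (3 + (lane // 4))) {0,1,2,3,4,5,6,7,8,9,10,11,12,13,14,15,16,17,18,19,20,21,22,23,24,25,26,27,28,29,30,31}
step 2: v1 <- lane                   {0,1,2,3,4,5,6,7,8,9,10,11,12,13,14,15,16,17,18,19,20,21,22,23,24,25,26,27,28,29,30,31}
step 3: v3 <- (v3 + 1)               {0,1,2,3,4,5,6,7,8,9,10,11,12,13,14,15,16,17,18,19,20,21,22,23,24,25,26,27,28,29,30,31}
step 4: eval (v3 < (3 + (lane // 4))) {0,1,2,3,4,5,6,7,8,9,10,11,12,13,14,15,16,17,18,19,20,21,22,23,24,25,26,27,28,29,30,31}
step 5: v1 <- lane                   {4,5,6,7,8,9,10,11,12,13,14,15,16,17,18,19,20,21,22,23,24,25,26,27,28,29,30,31}
step 6: v3 <- (v3 + 1)               {4,5,6,7,8,9,10,11,12,13,14,15,16,17,18,19,20,21,22,23,24,25,26,27,28,29,30,31}
step 7: eval (v3 < (3 + (lane // 4))) {4,5,6,7,8,9,10,11,12,13,14,15,16,17,18,19,20,21,22,23,24,25,26,27,28,29,30,31}
step 8: v1 <- lane                   {8,9,10,11,12,13,14,15,16,17,18,19,20,21,22,23,24,25,26,27,28,29,30,31}
step 9: v3 <- (v3 + 1)               {8,9,10,11,12,13,14,15,16,17,18,19,20,21,22,23,24,25,26,27,28,29,30,31}
step 10: eval (v3 < (3 + (lane // 4))) {8,9,10,11,12,13,14,15,16,17,18,19,20,21,22,23,24,25,26,27,28,29,30,31}
step 11: v1 <- lane                   {12,13,14,15,16,17,18,19,20,21,22,23,24,25,26,27,28,29,30,31}
step 12: v3 <- (v3 + 1)               {12,13,14,15,16,17,18,19,20,21,22,23,24,25,26,27,28,29,30,31}
step 13: eval (v3 < (3 + (lane // 4))) {12,13,14,15,16,17,18,19,20,21,22,23,24,25,26,27,28,29,30,31}
step 14: v1 <- lane                   {16,17,18,19,20,21,22,23,24,25,26,27,28,29,30,31}
step 15: v3 <- (v3 + 1)               {16,17,18,19,20,21,22,23,24,25,26,27,28,29,30,31}
step 16: eval (v3 < (3 + (lane // 4))) {16,17,18,19,20,21,22,23,24,25,26,27,28,29,30,31}
step 17: v1 <- lane                   {20,21,22,23,24,25,26,27,28,29,30,31}
step 18: v3 <- (v3 + 1)               {20,21,22,23,24,25,26,27,28,29,30,31}
step 19: eval (v3 < (3 + (lane // 4))) {20,21,22,23,24,25,26,27,28,29,30,31}
step 20: v1 <- lane                   {24,25,26,27,28,29,30,31}
step 21: v3 <- (v3 + 1)               {24,25,26,27,28,29,30,31}
step 22: eval (v3 < (3 + (lane // 4))) {24,25,26,27,28,29,30,31}
step 23: v1 <- lane                   {28,29,30,31}
step 24: v3 <- (v3 + 1)               {28,29,30,31}
step 25: eval (v3 < (3 + (lane // 4))) {28,29,30,31}
step 26: v2 <- ((6 - lane) * 12)      {0,1,2,3,4,5,6,7,8,9,10,11,12,13,14,15,16,17,18,19,20,21,22,23,24,25,26,27,28,29,30,31}

Answer: 27 steps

v1: 0,1,2,3,4,5,6,7,8,9,10,11,12,13,14,15,16,17,18,19,20,21,22,23,24,25,26,27,28,29,30,31
v2: 72,60,48,36,24,12,0,-12,-24,-36,-48,-60,-72,-84,-96,-108,-120,-132,-144,-156,-168,-180,-192,-204,-216,-228,-240,-252,-264,-276,-288,-300
v3: 3,3,3,3,4,4,4,4,5,5,5,5,6,6,6,6,7,7,7,7,8,8,8,8,9,9,9,9,10,10,10,10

steps = 27; useful = 528; efficiency = 528/864 = 11/18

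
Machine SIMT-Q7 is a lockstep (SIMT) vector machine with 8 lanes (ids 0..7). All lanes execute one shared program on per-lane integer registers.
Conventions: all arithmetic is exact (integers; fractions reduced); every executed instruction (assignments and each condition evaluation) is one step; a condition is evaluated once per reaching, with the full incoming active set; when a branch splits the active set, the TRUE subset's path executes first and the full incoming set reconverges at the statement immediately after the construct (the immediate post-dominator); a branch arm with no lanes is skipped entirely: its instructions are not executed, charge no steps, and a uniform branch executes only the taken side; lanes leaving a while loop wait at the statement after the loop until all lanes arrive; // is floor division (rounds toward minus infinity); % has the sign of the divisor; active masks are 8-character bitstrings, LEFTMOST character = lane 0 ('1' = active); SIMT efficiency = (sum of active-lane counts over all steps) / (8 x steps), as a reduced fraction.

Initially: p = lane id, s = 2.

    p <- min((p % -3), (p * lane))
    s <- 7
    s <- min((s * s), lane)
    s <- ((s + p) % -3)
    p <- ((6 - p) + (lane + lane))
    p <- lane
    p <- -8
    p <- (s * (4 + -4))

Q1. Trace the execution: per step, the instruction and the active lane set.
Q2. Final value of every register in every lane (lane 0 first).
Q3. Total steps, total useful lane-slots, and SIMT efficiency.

step 0: p <- min((p % -3), (p * lane)) 11111111
step 1: s <- 7                       11111111
step 2: s <- min((s * s), lane)      11111111
step 3: s <- ((s + p) % -3)          11111111
step 4: p <- ((6 - p) + (lane + lane)) 11111111
step 5: p <- lane                    11111111
step 6: p <- -8                      11111111
step 7: p <- (s * (4 + -4))          11111111

Answer: 8 steps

p: 0,0,0,0,0,0,0,0
s: 0,-1,-2,0,-1,-2,0,-1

steps = 8; useful = 64; efficiency = 64/64 = 1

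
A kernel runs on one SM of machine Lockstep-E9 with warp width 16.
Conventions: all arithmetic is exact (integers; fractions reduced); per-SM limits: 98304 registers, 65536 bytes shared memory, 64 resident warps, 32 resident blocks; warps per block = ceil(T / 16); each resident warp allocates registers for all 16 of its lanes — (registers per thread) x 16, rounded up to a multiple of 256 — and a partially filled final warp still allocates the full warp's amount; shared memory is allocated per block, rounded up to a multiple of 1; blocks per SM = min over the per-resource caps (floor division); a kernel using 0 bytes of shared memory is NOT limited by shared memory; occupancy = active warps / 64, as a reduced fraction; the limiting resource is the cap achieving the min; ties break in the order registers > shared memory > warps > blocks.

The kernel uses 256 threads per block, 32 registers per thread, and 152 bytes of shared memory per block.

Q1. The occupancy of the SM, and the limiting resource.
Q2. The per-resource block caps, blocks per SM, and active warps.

Answer: occupancy 1, limited by warps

registers: 12 blocks
shared memory: 431 blocks
warps: 4 blocks
blocks: 32 blocks

Answer: 4 blocks, 64 active warps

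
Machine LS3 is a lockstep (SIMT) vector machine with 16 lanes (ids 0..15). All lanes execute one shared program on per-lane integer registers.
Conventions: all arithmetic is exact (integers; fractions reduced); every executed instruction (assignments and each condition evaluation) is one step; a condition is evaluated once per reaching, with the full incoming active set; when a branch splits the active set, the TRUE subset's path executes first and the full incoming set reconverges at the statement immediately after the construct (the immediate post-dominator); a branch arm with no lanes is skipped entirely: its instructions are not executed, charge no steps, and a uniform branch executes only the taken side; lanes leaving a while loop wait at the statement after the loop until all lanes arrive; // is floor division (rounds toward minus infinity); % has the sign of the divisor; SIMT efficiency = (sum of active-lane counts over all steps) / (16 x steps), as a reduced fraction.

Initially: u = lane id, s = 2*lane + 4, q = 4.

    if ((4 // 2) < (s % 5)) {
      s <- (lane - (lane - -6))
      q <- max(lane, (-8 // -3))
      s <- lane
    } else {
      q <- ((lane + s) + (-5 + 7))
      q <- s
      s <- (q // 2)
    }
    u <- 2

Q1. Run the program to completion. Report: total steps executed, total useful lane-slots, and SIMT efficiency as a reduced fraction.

Answer: 8 steps, 80 useful, 5/8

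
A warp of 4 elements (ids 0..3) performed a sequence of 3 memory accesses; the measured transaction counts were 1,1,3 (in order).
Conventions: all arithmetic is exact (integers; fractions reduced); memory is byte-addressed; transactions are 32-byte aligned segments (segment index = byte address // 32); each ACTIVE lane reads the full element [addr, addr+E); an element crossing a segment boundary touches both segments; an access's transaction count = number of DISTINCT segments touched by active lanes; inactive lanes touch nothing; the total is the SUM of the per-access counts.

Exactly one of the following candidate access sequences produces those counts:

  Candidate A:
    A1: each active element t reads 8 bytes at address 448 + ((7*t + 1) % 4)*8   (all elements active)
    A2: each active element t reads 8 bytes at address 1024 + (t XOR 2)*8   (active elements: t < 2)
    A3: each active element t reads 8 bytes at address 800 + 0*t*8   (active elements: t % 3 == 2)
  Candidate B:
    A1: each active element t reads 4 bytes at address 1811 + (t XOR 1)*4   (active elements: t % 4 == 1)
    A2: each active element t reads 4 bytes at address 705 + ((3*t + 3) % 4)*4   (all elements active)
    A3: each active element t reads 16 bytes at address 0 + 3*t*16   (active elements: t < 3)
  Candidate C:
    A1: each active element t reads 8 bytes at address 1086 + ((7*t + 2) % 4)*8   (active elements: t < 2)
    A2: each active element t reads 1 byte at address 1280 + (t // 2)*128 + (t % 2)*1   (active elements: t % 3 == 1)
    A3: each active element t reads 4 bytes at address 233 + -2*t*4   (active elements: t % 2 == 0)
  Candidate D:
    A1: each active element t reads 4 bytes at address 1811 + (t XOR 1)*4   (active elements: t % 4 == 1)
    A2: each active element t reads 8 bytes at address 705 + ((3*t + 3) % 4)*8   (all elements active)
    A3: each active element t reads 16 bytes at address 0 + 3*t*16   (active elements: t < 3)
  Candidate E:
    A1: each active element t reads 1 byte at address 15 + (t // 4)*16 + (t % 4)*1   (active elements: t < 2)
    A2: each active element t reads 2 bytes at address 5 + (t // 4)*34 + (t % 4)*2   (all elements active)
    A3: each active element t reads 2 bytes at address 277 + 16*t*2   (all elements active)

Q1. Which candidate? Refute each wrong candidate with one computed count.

A: A3 gives 1 transaction, not 3
C: A3 gives 2 transactions, not 3
D: A2 gives 2 transactions, not 1
E: A3 gives 4 transactions, not 3
B: all counts match (1,1,3)

Answer: B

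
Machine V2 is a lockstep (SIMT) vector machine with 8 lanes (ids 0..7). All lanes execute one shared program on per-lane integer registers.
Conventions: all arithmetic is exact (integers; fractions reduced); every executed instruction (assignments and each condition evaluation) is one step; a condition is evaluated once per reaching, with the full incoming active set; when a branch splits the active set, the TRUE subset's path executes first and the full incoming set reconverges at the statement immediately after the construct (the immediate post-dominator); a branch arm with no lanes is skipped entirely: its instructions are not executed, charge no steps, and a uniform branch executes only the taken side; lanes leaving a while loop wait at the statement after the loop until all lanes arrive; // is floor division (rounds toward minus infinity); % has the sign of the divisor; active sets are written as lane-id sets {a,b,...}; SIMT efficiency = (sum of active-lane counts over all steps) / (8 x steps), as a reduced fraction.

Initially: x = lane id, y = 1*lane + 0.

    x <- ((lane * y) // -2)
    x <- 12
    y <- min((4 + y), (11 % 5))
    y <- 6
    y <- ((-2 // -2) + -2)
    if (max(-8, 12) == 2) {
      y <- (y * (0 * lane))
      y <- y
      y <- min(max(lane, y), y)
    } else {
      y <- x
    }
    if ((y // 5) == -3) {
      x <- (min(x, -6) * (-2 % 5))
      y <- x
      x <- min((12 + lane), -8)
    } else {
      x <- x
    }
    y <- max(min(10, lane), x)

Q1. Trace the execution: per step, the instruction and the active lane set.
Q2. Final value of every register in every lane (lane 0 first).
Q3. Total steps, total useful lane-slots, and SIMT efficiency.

step 0: x <- ((lane * y) // -2)      {0,1,2,3,4,5,6,7}
step 1: x <- 12                      {0,1,2,3,4,5,6,7}
step 2: y <- min((4 + y), (11 % 5))  {0,1,2,3,4,5,6,7}
step 3: y <- 6                       {0,1,2,3,4,5,6,7}
step 4: y <- ((-2 // -2) + -2)       {0,1,2,3,4,5,6,7}
step 5: eval (max(-8, 12) == 2)      {0,1,2,3,4,5,6,7}
step 6: y <- x                       {0,1,2,3,4,5,6,7}
step 7: eval ((y // 5) == -3)        {0,1,2,3,4,5,6,7}
step 8: x <- x                       {0,1,2,3,4,5,6,7}
step 9: y <- max(min(10, lane), x)   {0,1,2,3,4,5,6,7}

Answer: 10 steps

x: 12,12,12,12,12,12,12,12
y: 12,12,12,12,12,12,12,12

steps = 10; useful = 80; efficiency = 80/80 = 1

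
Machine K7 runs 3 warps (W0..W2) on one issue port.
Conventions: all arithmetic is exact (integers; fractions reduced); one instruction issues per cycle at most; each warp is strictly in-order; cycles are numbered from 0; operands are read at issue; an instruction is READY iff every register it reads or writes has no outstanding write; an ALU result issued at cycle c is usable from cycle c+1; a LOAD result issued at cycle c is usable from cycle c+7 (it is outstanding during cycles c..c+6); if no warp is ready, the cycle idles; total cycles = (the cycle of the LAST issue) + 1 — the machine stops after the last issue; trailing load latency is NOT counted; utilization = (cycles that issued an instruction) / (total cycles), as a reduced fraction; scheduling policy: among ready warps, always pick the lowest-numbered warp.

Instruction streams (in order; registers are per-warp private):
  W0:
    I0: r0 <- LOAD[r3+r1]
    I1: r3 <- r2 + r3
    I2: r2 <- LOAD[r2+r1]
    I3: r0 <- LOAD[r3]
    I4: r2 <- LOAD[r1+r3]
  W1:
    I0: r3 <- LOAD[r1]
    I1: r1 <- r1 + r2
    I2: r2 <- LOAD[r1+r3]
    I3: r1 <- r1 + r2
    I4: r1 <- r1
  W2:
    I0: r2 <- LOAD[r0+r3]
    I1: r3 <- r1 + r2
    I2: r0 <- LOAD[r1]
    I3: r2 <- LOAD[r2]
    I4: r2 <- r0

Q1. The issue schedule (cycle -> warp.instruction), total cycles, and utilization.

cycle 0: W0.I0
cycle 1: W0.I1
cycle 2: W0.I2
cycle 3: W1.I0
cycle 4: W1.I1
cycle 5: W2.I0
cycle 6: idle
cycle 7: W0.I3
cycle 8: idle
cycle 9: W0.I4
cycle 10: W1.I2
cycle 11: idle
cycle 12: W2.I1
cycle 13: W2.I2
cycle 14: W2.I3
cycle 15: idle
cycle 16: idle
cycle 17: W1.I3
cycle 18: W1.I4
cycle 19: idle
cycle 20: idle
cycle 21: W2.I4

Answer: 22 cycles, utilization 15/22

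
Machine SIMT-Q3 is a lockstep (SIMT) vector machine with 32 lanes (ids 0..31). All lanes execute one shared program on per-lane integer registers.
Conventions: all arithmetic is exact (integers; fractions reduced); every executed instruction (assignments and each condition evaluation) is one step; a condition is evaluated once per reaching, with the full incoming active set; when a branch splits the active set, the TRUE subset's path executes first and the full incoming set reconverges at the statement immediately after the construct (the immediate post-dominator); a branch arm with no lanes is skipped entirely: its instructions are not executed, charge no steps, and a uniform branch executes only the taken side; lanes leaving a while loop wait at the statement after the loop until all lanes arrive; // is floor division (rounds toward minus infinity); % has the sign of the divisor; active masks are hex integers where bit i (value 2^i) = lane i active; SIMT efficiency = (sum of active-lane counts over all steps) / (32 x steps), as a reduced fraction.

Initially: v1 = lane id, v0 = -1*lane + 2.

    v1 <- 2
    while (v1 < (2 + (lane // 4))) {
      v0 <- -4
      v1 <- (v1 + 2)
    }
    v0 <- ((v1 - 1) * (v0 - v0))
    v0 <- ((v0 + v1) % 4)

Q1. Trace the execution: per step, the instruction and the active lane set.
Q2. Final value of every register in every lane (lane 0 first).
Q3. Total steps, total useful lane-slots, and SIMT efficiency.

step 0: v1 <- 2                      0xffffffff
step 1: eval (v1 < (2 + (lane // 4))) 0xffffffff
step 2: v0 <- -4                     0xfffffff0
step 3: v1 <- (v1 + 2)               0xfffffff0
step 4: eval (v1 < (2 + (lane // 4))) 0xfffffff0
step 5: v0 <- -4                     0xfffff000
step 6: v1 <- (v1 + 2)               0xfffff000
step 7: eval (v1 < (2 + (lane // 4))) 0xfffff000
step 8: v0 <- -4                     0xfff00000
step 9: v1 <- (v1 + 2)               0xfff00000
step 10: eval (v1 < (2 + (lane // 4))) 0xfff00000
step 11: v0 <- -4                     0xf0000000
step 12: v1 <- (v1 + 2)               0xf0000000
step 13: eval (v1 < (2 + (lane // 4))) 0xf0000000
step 14: v0 <- ((v1 - 1) * (v0 - v0)) 0xffffffff
step 15: v0 <- ((v0 + v1) % 4)        0xffffffff

Answer: 16 steps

v1: 2,2,2,2,4,4,4,4,4,4,4,4,6,6,6,6,6,6,6,6,8,8,8,8,8,8,8,8,10,10,10,10
v0: 2,2,2,2,0,0,0,0,0,0,0,0,2,2,2,2,2,2,2,2,0,0,0,0,0,0,0,0,2,2,2,2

steps = 16; useful = 320; efficiency = 320/512 = 5/8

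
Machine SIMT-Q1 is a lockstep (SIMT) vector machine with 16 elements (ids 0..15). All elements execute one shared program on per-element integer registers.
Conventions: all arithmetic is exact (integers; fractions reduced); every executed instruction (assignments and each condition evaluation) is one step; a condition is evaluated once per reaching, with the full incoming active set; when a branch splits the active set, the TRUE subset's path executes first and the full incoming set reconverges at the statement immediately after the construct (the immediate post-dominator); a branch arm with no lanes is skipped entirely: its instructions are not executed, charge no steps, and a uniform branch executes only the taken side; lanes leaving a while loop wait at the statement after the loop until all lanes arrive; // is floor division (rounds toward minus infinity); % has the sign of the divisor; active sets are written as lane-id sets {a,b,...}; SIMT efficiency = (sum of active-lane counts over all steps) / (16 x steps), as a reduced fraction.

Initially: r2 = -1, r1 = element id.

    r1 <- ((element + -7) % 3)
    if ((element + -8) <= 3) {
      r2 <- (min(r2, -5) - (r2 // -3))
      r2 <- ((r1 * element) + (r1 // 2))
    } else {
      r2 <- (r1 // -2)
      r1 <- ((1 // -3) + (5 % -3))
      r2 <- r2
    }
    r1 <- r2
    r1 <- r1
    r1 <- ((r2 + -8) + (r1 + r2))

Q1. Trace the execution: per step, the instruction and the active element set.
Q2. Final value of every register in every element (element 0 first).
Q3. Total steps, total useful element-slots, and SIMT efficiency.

step 0: r1 <- ((element + -7) % 3)   {0,1,2,3,4,5,6,7,8,9,10,11,12,13,14,15}
step 1: eval ((element + -8) <= 3)   {0,1,2,3,4,5,6,7,8,9,10,11,12,13,14,15}
step 2: r2 <- (min(r2, -5) - (r2 // -3)) {0,1,2,3,4,5,6,7,8,9,10,11}
step 3: r2 <- ((r1 * element) + (r1 // 2)) {0,1,2,3,4,5,6,7,8,9,10,11}
step 4: r2 <- (r1 // -2)             {12,13,14,15}
step 5: r1 <- ((1 // -3) + (5 % -3)) {12,13,14,15}
step 6: r2 <- r2                     {12,13,14,15}
step 7: r1 <- r2                     {0,1,2,3,4,5,6,7,8,9,10,11,12,13,14,15}
step 8: r1 <- r1                     {0,1,2,3,4,5,6,7,8,9,10,11,12,13,14,15}
step 9: r1 <- ((r2 + -8) + (r1 + r2)) {0,1,2,3,4,5,6,7,8,9,10,11,12,13,14,15}

Answer: 10 steps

r2: 1,0,2,7,0,5,13,0,8,19,0,11,-1,0,-1,-1
r1: -5,-8,-2,13,-8,7,31,-8,16,49,-8,25,-11,-8,-11,-11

steps = 10; useful = 116; efficiency = 116/160 = 29/40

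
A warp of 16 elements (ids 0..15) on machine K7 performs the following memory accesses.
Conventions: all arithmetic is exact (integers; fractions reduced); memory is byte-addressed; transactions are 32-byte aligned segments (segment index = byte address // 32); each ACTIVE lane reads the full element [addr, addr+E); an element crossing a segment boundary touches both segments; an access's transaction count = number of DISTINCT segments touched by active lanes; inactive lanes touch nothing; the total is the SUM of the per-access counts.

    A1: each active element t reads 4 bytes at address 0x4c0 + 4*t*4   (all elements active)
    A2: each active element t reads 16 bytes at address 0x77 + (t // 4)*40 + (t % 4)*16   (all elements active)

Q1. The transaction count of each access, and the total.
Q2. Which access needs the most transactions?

A1: 8 transactions
A2: 7 transactions

Answer: 8,7; total 15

Answer: A1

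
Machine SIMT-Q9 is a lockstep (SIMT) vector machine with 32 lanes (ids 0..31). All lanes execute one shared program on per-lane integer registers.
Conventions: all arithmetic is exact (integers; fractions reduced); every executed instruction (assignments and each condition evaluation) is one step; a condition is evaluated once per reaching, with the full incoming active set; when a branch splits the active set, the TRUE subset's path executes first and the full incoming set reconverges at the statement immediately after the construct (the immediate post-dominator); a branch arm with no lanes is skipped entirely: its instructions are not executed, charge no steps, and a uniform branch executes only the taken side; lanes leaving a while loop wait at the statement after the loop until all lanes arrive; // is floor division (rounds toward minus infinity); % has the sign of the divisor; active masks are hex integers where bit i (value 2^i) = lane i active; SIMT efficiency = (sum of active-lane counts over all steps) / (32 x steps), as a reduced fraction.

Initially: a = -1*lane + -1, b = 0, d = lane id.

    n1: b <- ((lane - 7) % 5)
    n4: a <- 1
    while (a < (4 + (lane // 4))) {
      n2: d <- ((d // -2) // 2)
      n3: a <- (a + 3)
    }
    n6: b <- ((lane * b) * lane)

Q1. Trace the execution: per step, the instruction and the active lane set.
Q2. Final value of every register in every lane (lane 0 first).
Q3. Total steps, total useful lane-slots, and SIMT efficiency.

step 0: b <- ((lane - 7) % 5)        0xffffffff
step 1: a <- 1                       0xffffffff
step 2: eval (a < (4 + (lane // 4))) 0xffffffff
step 3: d <- ((d // -2) // 2)        0xffffffff
step 4: a <- (a + 3)                 0xffffffff
step 5: eval (a < (4 + (lane // 4))) 0xffffffff
step 6: d <- ((d // -2) // 2)        0xfffffff0
step 7: a <- (a + 3)                 0xfffffff0
step 8: eval (a < (4 + (lane // 4))) 0xfffffff0
step 9: d <- ((d // -2) // 2)        0xffff0000
step 10: a <- (a + 3)                 0xffff0000
step 11: eval (a < (4 + (lane // 4))) 0xffff0000
step 12: d <- ((d // -2) // 2)        0xf0000000
step 13: a <- (a + 3)                 0xf0000000
step 14: eval (a < (4 + (lane // 4))) 0xf0000000
step 15: b <- ((lane * b) * lane)     0xffffffff

Answer: 16 steps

a: 4,4,4,4,7,7,7,7,7,7,7,7,7,7,7,7,10,10,10,10,10,10,10,10,10,10,10,10,13,13,13,13
b: 0,4,0,9,32,75,144,0,64,162,300,484,0,169,392,675,1024,0,324,722,1200,1764,0,529,1152,1875,2704,0,784,1682,2700,3844
d: 0,-1,-1,-1,0,0,0,0,0,0,0,0,0,1,1,1,-1,-1,-1,-1,-1,-1,-1,-1,-1,-1,-1,-1,0,0,0,0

steps = 16; useful = 368; efficiency = 368/512 = 23/32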